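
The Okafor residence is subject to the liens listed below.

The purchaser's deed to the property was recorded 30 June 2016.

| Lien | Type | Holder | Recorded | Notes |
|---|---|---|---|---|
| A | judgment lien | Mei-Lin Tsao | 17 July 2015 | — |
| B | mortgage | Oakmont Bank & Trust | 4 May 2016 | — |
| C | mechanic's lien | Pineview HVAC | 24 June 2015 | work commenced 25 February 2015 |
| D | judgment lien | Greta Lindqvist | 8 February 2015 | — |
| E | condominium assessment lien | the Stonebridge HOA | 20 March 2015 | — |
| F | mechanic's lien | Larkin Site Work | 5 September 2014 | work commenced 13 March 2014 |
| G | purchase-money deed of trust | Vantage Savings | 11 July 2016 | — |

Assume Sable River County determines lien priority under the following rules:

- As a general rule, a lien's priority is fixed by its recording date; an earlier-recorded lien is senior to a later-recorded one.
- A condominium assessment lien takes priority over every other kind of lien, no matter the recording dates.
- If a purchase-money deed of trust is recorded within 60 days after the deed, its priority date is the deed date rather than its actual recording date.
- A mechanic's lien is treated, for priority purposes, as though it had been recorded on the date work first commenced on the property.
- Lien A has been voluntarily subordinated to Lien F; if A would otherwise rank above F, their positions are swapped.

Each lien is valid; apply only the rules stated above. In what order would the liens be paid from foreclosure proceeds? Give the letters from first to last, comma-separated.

E, F, D, C, A, B, G

Effective dates: C relates back to 25 February 2015 (work commenced); F is treated as recorded 13 March 2014, the work-commencement date; G's effective date is the deed date, 30 June 2016.
E, as a condominium assessment lien, has superpriority and ranks first.
Among the remaining liens, by effective date: F (13 March 2014), D (8 February 2015), C (25 February 2015), A (17 July 2015), B (4 May 2016), G (30 June 2016).
A is already junior to F, so the subordination agreement changes nothing.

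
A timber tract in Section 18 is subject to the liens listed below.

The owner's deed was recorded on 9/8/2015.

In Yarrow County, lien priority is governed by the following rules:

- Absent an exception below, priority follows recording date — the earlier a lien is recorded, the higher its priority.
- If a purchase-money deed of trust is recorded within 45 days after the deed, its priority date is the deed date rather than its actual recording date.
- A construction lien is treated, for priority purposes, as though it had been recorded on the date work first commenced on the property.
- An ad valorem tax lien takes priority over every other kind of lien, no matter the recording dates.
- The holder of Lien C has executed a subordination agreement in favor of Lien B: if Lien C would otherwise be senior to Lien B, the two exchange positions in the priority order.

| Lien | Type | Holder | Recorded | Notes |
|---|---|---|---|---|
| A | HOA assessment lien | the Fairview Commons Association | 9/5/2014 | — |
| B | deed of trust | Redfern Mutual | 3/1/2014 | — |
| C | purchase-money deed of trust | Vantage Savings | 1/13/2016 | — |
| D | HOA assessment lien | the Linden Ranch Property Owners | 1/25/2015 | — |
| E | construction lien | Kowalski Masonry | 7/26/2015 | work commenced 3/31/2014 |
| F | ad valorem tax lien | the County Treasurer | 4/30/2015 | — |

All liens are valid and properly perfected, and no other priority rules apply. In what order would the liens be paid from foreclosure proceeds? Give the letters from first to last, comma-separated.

Effective dates: C was recorded 127 days after the deed — beyond 45 days — so no relation-back applies; E relates back to 3/31/2014 (work commenced).
F is an ad valorem tax lien, so it outranks all other liens regardless of date.
Remaining liens by effective date: B (3/1/2014), E (3/31/2014), A (9/5/2014), D (1/25/2015), C (1/13/2016).
C already ranks below B; the subordination has no effect.

F, B, E, A, D, C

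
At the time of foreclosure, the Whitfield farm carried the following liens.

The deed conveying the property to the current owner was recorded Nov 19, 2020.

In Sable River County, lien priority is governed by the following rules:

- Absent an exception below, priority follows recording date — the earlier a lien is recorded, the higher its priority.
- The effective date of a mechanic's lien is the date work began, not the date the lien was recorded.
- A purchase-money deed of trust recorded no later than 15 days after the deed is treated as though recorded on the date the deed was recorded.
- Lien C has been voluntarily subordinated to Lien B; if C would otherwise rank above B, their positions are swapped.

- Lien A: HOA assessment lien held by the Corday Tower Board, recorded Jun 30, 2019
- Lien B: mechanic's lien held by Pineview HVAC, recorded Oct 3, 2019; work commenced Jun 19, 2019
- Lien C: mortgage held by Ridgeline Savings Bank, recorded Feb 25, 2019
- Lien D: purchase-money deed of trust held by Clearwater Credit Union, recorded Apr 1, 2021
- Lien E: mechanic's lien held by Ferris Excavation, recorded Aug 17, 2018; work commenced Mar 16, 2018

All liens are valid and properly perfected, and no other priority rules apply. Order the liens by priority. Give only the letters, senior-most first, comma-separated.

First, effective dates: B relates back to Jun 19, 2019 (work commenced); D was recorded 133 days after the deed, outside the 15-day window, so it keeps its recording date; E relates back to Mar 16, 2018 (work commenced).
By effective date: E (Mar 16, 2018), C (Feb 25, 2019), B (Jun 19, 2019), A (Jun 30, 2019), D (Apr 1, 2021).
C would otherwise be senior to B, so under the subordination agreement C and B exchange positions.

E, B, C, A, D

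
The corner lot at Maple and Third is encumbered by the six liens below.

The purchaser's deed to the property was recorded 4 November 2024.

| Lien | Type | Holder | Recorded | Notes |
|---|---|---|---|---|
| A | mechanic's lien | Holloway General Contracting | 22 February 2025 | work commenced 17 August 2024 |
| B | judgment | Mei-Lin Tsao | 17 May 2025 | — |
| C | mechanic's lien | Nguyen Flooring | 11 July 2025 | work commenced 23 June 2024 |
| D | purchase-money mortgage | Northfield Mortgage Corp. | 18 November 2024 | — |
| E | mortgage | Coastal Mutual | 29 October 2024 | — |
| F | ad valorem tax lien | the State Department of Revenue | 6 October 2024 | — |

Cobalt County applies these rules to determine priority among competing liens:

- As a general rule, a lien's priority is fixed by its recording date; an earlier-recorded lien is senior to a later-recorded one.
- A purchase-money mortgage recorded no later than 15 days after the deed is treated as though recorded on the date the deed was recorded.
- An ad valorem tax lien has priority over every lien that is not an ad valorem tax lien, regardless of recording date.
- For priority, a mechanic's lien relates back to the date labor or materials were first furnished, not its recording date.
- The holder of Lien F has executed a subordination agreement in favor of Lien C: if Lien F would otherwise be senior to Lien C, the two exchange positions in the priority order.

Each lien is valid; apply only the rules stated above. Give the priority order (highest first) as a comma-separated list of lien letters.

C, F, A, E, D, B

Effective dates after the stated exceptions: A relates back to 17 August 2024 (work commenced); C's effective date is 23 June 2024, when work began; D was recorded within the 15-day window, so its effective date is the deed date 4 November 2024.
F, as an ad valorem tax lien, has superpriority and ranks first.
The other liens, earliest effective date first: C (23 June 2024), A (17 August 2024), E (29 October 2024), D (4 November 2024), B (17 May 2025).
The subordination applies — F was senior to C — so F and C swap.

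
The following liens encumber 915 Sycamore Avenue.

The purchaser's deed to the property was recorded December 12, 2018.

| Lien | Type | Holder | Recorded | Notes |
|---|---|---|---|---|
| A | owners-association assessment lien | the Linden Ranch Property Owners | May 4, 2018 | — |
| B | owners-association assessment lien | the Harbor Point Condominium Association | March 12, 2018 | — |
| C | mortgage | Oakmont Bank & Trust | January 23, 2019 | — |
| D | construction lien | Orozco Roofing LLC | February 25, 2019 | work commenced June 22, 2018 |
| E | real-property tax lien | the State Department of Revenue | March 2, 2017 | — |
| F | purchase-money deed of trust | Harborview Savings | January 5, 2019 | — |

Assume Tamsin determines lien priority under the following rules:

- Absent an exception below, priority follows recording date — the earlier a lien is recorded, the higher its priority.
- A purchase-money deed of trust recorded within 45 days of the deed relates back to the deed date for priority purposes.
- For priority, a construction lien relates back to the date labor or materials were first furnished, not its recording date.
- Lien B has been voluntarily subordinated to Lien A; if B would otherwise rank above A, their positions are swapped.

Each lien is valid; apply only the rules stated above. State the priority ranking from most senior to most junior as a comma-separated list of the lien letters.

First, effective dates: D relates back to June 22, 2018 (work commenced); F relates back to the deed date December 12, 2018.
Ordering by effective date: E (March 2, 2017), B (March 12, 2018), A (May 4, 2018), D (June 22, 2018), F (December 12, 2018), C (January 23, 2019).
B is senior to A before the subordination, so the two trade places.

E, A, B, D, F, C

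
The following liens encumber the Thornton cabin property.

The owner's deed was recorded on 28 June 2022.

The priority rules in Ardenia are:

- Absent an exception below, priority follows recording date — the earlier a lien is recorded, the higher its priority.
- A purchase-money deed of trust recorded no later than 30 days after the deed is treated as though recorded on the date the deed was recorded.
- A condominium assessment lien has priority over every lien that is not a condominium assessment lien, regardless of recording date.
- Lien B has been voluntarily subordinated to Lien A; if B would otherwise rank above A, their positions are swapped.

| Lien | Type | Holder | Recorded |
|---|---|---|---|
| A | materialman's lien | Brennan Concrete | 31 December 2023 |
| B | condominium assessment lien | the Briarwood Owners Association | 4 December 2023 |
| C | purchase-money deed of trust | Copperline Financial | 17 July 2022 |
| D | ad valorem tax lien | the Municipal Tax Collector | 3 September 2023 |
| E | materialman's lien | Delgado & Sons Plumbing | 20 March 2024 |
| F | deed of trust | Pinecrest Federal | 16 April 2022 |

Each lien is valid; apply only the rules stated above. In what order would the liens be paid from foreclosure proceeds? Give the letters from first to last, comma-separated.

A, F, C, D, B, E

Effective dates: C relates back to the deed date 28 June 2022.
B is a condominium assessment lien, so it outranks all other liens regardless of date.
Ordering the rest by effective date: F (16 April 2022), C (28 June 2022), D (3 September 2023), A (31 December 2023), E (20 March 2024).
B is senior to A before the subordination, so the two trade places.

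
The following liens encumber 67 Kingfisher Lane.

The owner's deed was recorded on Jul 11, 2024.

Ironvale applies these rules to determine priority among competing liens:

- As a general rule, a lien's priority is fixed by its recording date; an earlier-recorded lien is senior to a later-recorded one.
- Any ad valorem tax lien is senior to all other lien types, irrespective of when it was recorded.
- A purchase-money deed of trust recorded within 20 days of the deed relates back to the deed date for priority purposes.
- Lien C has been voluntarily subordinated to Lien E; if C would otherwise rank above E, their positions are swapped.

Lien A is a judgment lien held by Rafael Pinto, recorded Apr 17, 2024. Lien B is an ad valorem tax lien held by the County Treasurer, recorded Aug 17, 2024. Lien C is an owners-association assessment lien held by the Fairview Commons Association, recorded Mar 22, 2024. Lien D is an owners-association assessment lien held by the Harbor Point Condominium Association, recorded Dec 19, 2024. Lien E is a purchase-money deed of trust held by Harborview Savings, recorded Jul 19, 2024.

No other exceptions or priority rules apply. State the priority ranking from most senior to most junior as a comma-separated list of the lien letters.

Effective dates after the stated exceptions: E was recorded within the 20-day window, so its effective date is the deed date Jul 11, 2024.
B is an ad valorem tax lien, so it outranks all other liens regardless of date.
Among the remaining liens, by effective date: C (Mar 22, 2024), A (Apr 17, 2024), E (Jul 11, 2024), D (Dec 19, 2024).
The subordination applies — C was senior to E — so C and E swap.

B, E, A, C, D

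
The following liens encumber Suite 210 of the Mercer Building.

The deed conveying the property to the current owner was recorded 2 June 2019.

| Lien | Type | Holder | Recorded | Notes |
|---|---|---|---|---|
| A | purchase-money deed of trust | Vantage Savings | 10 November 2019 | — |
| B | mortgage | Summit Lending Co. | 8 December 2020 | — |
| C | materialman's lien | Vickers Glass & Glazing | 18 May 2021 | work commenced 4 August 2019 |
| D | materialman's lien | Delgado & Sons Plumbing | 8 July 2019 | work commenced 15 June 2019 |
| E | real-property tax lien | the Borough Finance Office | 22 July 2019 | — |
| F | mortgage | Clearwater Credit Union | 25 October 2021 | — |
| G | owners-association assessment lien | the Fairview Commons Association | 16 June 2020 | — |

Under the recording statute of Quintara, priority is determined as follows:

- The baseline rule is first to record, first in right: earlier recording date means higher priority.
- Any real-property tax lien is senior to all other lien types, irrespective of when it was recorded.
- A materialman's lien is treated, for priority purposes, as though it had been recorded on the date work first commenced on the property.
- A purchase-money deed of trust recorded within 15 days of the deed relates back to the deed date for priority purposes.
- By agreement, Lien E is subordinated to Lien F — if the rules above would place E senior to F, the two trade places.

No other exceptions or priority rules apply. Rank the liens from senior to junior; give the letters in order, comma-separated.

F, D, C, A, G, B, E

Adjusting effective dates: A missed the 15-day window (161 days after the deed), so its recording date stands; C relates back to 4 August 2019 (work commenced); D is treated as recorded 15 June 2019, the work-commencement date.
E is a real-property tax lien, so it outranks all other liens regardless of date.
Remaining liens by effective date: D (15 June 2019), C (4 August 2019), A (10 November 2019), G (16 June 2020), B (8 December 2020), F (25 October 2021).
E would otherwise be senior to F, so under the subordination agreement E and F exchange positions.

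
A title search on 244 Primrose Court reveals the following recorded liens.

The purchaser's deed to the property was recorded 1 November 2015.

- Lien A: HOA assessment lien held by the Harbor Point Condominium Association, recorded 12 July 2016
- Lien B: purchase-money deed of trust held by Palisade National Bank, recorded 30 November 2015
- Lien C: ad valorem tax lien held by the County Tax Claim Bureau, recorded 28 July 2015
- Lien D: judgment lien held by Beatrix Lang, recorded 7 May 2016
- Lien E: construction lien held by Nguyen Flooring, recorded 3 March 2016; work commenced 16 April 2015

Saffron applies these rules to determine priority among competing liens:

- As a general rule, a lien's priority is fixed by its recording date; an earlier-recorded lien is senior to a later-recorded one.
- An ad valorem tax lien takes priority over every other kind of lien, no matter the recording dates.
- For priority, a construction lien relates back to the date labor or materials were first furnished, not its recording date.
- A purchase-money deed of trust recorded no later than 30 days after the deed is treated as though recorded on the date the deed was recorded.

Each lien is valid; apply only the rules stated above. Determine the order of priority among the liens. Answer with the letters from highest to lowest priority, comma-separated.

First, effective dates: B relates back to the deed date 1 November 2015; E is treated as recorded 16 April 2015, the work-commencement date.
C is an ad valorem tax lien, so it outranks all other liens regardless of date.
The other liens, earliest effective date first: E (16 April 2015), B (1 November 2015), D (7 May 2016), A (12 July 2016).

C, E, B, D, A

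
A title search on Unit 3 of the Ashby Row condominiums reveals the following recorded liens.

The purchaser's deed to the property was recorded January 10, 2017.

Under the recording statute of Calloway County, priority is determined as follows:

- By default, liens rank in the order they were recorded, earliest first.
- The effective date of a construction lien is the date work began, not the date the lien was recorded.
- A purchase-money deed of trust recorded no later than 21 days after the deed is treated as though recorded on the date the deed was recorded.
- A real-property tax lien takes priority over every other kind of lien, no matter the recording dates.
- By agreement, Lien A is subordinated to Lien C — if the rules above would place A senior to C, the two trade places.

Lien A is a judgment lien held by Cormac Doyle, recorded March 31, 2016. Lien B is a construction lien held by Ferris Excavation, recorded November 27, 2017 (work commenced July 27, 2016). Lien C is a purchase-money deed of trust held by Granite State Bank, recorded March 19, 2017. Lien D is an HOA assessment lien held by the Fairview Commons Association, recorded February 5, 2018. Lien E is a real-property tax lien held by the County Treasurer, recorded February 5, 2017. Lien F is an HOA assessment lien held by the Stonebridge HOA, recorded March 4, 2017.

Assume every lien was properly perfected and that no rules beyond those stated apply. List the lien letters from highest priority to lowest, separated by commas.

E, C, B, F, A, D

Effective dates: B's effective date is July 27, 2016, when work began; C missed the 21-day window (68 days after the deed), so its recording date stands.
E is a real-property tax lien and takes priority over every other lien.
Remaining liens by effective date: A (March 31, 2016), B (July 27, 2016), F (March 4, 2017), C (March 19, 2017), D (February 5, 2018).
A would otherwise be senior to C, so under the subordination agreement A and C exchange positions.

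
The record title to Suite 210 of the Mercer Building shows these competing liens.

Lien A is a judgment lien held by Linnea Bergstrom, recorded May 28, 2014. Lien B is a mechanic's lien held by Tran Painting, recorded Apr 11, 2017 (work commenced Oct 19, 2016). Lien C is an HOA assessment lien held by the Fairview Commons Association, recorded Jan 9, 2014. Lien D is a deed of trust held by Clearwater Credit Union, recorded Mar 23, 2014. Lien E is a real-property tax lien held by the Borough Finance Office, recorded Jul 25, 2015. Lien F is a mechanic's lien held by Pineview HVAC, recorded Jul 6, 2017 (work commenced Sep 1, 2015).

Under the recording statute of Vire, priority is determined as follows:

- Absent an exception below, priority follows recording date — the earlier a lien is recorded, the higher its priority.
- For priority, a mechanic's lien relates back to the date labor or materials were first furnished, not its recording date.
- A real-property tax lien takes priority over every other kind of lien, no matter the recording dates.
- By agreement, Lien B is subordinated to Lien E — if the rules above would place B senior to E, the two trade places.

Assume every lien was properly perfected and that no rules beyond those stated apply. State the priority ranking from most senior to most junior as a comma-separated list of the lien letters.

Adjusting effective dates: B is treated as recorded Oct 19, 2016, the work-commencement date; F relates back to Sep 1, 2015 (work commenced).
E is a real-property tax lien, so it outranks all other liens regardless of date.
Remaining liens by effective date: C (Jan 9, 2014), D (Mar 23, 2014), A (May 28, 2014), F (Sep 1, 2015), B (Oct 19, 2016).
Since B is not senior to E, the subordination leaves the order unchanged.

E, C, D, A, F, B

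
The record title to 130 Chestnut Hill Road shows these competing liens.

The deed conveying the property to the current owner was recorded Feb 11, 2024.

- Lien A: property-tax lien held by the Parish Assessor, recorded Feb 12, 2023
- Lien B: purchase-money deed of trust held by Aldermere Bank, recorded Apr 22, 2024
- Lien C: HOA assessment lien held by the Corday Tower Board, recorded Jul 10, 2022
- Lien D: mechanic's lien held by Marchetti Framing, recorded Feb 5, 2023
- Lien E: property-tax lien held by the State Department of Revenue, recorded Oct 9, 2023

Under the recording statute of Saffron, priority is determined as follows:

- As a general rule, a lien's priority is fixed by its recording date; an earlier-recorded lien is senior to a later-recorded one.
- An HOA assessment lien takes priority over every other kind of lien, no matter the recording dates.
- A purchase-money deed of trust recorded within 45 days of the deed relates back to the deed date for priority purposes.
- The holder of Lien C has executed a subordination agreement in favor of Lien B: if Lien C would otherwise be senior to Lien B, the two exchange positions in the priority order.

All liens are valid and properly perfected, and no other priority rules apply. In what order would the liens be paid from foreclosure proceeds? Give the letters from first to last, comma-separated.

B, D, A, E, C

Adjusting effective dates: B was recorded 71 days after the deed, outside the 45-day window, so it keeps its recording date.
C, as an HOA assessment lien, has superpriority and ranks first.
Among the remaining liens, by effective date: D (Feb 5, 2023), A (Feb 12, 2023), E (Oct 9, 2023), B (Apr 22, 2024).
Because C would otherwise rank above B, the subordination swaps them.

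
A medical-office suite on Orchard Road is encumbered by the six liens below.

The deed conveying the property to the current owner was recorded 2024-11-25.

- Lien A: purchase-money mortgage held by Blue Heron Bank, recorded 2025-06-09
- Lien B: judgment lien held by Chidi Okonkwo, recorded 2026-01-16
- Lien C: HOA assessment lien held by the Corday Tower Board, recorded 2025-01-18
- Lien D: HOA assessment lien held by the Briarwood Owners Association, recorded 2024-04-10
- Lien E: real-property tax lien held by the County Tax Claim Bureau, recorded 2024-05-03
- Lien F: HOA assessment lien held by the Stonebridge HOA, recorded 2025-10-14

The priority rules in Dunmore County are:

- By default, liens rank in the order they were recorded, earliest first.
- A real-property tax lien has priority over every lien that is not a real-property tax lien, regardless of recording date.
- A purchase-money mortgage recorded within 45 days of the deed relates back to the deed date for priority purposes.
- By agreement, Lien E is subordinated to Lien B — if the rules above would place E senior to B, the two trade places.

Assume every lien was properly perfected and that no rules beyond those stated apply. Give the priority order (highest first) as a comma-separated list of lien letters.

B, D, C, A, F, E

First, effective dates: A missed the 45-day window (196 days after the deed), so its recording date stands.
E is a real-property tax lien, so it outranks all other liens regardless of date.
Remaining liens by effective date: D (2024-04-10), C (2025-01-18), A (2025-06-09), F (2025-10-14), B (2026-01-16).
The subordination applies — E was senior to B — so E and B swap.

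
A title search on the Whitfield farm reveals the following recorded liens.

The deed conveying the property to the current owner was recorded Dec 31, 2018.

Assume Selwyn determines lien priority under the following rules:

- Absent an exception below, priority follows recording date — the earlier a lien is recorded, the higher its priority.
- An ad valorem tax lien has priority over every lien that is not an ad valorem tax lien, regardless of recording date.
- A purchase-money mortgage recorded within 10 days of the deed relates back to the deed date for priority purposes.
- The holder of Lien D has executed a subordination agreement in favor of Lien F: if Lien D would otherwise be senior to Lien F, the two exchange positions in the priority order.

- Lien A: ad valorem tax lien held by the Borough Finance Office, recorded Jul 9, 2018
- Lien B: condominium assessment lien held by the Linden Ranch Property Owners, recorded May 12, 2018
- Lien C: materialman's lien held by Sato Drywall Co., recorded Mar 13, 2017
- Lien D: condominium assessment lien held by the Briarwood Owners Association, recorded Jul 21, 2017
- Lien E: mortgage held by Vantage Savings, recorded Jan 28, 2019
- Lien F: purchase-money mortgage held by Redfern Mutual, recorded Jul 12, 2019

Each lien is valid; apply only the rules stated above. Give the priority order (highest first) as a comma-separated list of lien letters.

A, C, F, B, E, D

Adjusting effective dates: F missed the 10-day window (193 days after the deed), so its recording date stands.
A, as an ad valorem tax lien, has superpriority and ranks first.
Among the remaining liens, by effective date: C (Mar 13, 2017), D (Jul 21, 2017), B (May 12, 2018), E (Jan 28, 2019), F (Jul 12, 2019).
Because D would otherwise rank above F, the subordination swaps them.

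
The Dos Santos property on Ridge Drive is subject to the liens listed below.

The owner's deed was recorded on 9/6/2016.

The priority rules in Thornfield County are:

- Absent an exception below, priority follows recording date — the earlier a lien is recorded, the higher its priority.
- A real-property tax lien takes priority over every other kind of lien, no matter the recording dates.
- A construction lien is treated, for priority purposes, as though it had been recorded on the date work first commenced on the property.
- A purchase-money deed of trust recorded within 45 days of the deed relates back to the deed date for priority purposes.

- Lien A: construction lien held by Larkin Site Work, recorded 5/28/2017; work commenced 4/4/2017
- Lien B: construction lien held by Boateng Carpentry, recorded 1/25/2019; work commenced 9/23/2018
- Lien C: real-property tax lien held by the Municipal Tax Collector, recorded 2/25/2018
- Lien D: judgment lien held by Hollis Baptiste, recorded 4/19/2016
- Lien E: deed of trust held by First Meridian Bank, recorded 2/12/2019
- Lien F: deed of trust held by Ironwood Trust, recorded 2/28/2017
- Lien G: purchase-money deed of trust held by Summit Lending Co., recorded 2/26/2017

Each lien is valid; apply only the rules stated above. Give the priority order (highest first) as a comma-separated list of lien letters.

C, D, G, F, A, B, E

Effective dates: A relates back to 4/4/2017 (work commenced); B is treated as recorded 9/23/2018, the work-commencement date; G missed the 45-day window (173 days after the deed), so its recording date stands.
C is a real-property tax lien and takes priority over every other lien.
Among the remaining liens, by effective date: D (4/19/2016), G (2/26/2017), F (2/28/2017), A (4/4/2017), B (9/23/2018), E (2/12/2019).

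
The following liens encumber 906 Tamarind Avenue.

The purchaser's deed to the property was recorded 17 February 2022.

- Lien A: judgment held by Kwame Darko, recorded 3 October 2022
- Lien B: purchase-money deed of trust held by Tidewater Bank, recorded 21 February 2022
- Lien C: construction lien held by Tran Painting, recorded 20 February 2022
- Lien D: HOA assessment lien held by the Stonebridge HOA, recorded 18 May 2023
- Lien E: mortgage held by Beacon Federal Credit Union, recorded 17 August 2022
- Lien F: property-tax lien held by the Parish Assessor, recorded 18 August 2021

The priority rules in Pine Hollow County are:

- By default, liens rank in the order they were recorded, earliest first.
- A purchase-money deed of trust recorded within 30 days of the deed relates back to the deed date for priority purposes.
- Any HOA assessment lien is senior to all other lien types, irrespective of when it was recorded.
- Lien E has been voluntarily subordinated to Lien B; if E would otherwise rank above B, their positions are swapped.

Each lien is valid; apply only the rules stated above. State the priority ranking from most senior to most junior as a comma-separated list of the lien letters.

D, F, B, C, E, A

Effective dates: B relates back to the deed date 17 February 2022.
D, as an HOA assessment lien, has superpriority and ranks first.
Ordering the rest by effective date: F (18 August 2021), B (17 February 2022), C (20 February 2022), E (17 August 2022), A (3 October 2022).
E already ranks below B; the subordination has no effect.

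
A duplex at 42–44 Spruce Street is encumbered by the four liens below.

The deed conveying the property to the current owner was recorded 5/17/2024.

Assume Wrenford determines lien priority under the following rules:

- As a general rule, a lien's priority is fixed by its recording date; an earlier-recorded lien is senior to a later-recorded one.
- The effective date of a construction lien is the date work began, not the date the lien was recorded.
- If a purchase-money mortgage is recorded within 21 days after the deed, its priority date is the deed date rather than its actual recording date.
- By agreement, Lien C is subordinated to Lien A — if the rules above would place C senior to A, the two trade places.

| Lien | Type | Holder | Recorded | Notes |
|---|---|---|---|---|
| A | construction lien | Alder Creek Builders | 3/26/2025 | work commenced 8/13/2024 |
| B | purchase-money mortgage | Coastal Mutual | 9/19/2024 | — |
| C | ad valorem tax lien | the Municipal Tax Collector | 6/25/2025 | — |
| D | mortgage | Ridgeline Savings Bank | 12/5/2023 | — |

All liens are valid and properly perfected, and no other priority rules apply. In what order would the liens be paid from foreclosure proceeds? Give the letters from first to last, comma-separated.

Effective dates after the stated exceptions: A's effective date is 8/13/2024, when work began; B was recorded 125 days after the deed, outside the 21-day window, so it keeps its recording date.
Sorted by effective date: D (12/5/2023), A (8/13/2024), B (9/19/2024), C (6/25/2025).
Since C is not senior to A, the subordination leaves the order unchanged.

D, A, B, C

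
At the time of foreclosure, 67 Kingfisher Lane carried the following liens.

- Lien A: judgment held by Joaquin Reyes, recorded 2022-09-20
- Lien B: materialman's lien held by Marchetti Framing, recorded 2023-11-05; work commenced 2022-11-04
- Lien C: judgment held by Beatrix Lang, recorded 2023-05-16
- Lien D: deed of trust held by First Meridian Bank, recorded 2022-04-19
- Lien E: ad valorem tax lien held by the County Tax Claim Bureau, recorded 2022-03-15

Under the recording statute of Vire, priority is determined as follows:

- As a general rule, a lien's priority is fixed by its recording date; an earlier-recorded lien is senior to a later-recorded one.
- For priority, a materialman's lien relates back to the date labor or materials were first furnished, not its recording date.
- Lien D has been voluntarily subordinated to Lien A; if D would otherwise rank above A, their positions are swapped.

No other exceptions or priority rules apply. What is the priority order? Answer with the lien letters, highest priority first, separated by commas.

First, effective dates: B relates back to 2022-11-04 (work commenced).
By effective date, earliest first: E (2022-03-15), D (2022-04-19), A (2022-09-20), B (2022-11-04), C (2023-05-16).
Because D would otherwise rank above A, the subordination swaps them.

E, A, D, B, C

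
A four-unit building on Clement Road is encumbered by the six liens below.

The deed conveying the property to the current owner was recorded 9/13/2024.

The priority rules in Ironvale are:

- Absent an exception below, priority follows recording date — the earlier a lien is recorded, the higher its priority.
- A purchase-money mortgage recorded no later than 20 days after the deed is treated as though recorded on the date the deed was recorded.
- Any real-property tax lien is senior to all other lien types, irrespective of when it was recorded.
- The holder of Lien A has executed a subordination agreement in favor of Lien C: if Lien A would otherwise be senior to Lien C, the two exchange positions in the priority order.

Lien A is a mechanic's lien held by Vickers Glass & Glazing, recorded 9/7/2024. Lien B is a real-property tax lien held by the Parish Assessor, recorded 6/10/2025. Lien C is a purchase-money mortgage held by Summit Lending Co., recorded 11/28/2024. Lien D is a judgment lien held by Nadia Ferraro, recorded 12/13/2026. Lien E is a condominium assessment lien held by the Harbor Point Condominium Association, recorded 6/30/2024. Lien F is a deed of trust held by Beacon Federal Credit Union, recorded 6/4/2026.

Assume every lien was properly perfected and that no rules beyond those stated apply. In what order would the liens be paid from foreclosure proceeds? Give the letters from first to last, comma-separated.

B, E, C, A, F, D

Adjusting effective dates: C missed the 20-day window (76 days after the deed), so its recording date stands.
As a real-property tax lien, B is senior to every other lien.
Remaining liens by effective date: E (6/30/2024), A (9/7/2024), C (11/28/2024), F (6/4/2026), D (12/13/2026).
A is senior to C before the subordination, so the two trade places.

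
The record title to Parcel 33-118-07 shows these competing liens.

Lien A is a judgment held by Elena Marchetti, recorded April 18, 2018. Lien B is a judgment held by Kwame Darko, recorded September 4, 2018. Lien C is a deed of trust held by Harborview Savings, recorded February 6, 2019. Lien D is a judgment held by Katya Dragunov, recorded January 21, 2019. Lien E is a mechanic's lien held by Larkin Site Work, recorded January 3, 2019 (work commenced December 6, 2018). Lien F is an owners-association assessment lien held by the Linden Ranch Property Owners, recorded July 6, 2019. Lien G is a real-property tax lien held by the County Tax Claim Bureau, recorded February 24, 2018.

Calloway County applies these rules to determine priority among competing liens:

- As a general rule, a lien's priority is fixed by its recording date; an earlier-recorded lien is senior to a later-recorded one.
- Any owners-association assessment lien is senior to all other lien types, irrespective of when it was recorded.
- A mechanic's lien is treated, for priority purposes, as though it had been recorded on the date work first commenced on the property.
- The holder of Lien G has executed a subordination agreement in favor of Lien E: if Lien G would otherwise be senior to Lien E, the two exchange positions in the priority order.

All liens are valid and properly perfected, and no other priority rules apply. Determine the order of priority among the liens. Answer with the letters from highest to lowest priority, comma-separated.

F, E, A, B, G, D, C

Adjusting effective dates: E's effective date is December 6, 2018, when work began.
F is an owners-association assessment lien, so it outranks all other liens regardless of date.
Ordering the rest by effective date: G (February 24, 2018), A (April 18, 2018), B (September 4, 2018), E (December 6, 2018), D (January 21, 2019), C (February 6, 2019).
G is senior to E before the subordination, so the two trade places.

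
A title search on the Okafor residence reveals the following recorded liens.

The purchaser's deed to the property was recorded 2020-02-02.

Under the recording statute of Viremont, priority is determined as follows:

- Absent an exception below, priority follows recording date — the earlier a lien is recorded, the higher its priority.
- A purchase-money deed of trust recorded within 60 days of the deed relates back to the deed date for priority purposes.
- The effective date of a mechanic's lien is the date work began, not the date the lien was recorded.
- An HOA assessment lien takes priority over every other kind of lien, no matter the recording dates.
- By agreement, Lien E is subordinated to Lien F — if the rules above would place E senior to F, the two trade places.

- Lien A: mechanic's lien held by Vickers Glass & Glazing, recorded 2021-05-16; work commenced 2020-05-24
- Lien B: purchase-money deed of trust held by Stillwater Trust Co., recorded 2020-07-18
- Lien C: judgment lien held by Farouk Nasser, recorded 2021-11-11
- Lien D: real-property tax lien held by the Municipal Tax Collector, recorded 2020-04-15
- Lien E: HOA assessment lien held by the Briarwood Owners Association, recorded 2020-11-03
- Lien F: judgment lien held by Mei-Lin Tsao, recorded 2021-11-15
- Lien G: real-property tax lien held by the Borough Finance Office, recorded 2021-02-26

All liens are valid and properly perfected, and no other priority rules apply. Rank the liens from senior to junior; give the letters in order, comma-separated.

Effective dates: A's effective date is 2020-05-24, when work began; B missed the 60-day window (167 days after the deed), so its recording date stands.
E, as an HOA assessment lien, has superpriority and ranks first.
The other liens, earliest effective date first: D (2020-04-15), A (2020-05-24), B (2020-07-18), G (2021-02-26), C (2021-11-11), F (2021-11-15).
E is senior to F before the subordination, so the two trade places.

F, D, A, B, G, C, E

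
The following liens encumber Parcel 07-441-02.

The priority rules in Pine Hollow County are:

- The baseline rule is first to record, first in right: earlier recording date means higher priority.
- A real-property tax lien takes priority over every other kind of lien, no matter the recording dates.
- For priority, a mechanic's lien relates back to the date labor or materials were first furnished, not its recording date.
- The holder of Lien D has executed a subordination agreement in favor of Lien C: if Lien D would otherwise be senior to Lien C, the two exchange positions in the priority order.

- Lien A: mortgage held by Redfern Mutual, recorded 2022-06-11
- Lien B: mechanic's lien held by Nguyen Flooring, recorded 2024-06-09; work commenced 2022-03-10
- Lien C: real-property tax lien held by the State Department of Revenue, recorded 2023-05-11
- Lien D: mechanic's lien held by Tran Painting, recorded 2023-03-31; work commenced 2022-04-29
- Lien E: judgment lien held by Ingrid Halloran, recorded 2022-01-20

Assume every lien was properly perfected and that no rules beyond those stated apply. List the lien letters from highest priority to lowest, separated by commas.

First, effective dates: B's effective date is 2022-03-10, when work began; D relates back to 2022-04-29 (work commenced).
C is a real-property tax lien and takes priority over every other lien.
Ordering the rest by effective date: E (2022-01-20), B (2022-03-10), D (2022-04-29), A (2022-06-11).
D already ranks below C; the subordination has no effect.

C, E, B, D, A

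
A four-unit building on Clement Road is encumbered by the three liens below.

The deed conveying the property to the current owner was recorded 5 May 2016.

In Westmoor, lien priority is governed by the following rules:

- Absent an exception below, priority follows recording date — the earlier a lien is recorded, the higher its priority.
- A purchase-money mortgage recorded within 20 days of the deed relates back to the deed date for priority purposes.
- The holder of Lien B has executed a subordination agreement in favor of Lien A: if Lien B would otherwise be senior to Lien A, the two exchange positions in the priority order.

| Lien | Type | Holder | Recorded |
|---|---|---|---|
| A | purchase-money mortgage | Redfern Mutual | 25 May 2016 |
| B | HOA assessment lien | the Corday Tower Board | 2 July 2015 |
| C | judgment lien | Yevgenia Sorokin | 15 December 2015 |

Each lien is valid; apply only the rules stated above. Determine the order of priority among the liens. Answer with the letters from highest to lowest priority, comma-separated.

First, effective dates: A's effective date is the deed date, 5 May 2016.
By effective date: B (2 July 2015), C (15 December 2015), A (5 May 2016).
The subordination applies — B was senior to A — so B and A swap.

A, C, B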